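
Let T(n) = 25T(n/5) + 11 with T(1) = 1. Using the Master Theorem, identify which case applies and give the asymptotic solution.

a=25, b=5, f(n)=11.
log_5(25) = 2 > 0.
Since f(n) = O(n^0) is polynomially smaller than n^2, Case 1 applies.
T(n) = Theta(n^2).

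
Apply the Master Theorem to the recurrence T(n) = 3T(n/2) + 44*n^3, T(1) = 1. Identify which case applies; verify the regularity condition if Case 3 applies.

a=3, b=2, f(n)=44*n^3.
log_2(3) = 1.585 < 3.
f(n) = Omega(n^(1.585+epsilon)) for some epsilon > 0, so Case 3 is the candidate.
Regularity: a*f(n/b) = 3*44*(n/2)^3 = (3/8)*44*n^3 <= c*f(n) with c = 3/8 < 1. Satisfied.
Case 3: T(n) = Theta(n^3).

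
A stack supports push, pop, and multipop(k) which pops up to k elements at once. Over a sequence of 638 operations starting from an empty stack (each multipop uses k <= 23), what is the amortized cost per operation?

Each element is pushed exactly once and popped at most once (whether by pop or as part of a multipop). So the total number of individual pops over the whole sequence is at most the number of pushes, which is at most 638. Total work <= 2 * 638, hence O(1) amortized per operation.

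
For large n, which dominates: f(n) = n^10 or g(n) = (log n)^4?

f(n) = n^10 grows faster: any positive polynomial dominates any polylog.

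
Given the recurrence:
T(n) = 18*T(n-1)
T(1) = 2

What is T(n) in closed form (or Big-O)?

Each step multiplies by 18. T(n) = T(1)*18^(n-1) = 2*18^(n-1).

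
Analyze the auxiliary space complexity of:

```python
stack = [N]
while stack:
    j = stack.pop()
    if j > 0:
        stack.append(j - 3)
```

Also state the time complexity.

Space complexity: O(1).
Only a constant amount of auxiliary storage is used; nothing grows with n.
Time complexity: O(n).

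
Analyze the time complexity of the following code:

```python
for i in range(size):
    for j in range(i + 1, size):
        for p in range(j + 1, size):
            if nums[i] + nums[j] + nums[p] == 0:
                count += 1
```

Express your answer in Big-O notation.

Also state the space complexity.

Time complexity: O(n^3).
Space complexity: O(1).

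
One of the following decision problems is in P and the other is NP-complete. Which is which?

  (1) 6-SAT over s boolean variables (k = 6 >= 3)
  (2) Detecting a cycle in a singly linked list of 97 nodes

(1) is NP-complete: 3-SAT is NP-complete (Cook-Levin); k-SAT for k>=3 reduces from 3-SAT.
(2) is P: Floyd's tortoise-and-hare runs in O(n) time, O(1) space.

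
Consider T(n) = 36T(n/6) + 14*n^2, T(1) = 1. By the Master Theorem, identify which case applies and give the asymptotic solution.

a=36, b=6, f(n)=14*n^2.
log_6(36) = 2, so n^(log_b(a)) = n^2.
f(n) = Theta(n^2), so Case 2 applies.
T(n) = Theta(n^2 log n).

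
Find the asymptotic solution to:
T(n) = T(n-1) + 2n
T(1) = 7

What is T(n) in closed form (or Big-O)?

Unrolling: T(n) = 7 + 2*(2 + 3 + ... + n) = 7 + 2*(n(n+1)/2 - 1) = O(n^2).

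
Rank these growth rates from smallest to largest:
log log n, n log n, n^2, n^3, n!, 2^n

Ordered by growth rate: log log n < n log n < n^2 < n^3 < 2^n < n!.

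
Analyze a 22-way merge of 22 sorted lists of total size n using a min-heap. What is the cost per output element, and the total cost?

Maintain a min-heap of size 22 holding the current head of each list. Each output step does one extract-min (O(log 22)) and one insert of that list's next element (O(log 22)). Each of the n elements passes through the heap exactly once, so the total cost is O(n log 22), i.e. O(log 22) per output element.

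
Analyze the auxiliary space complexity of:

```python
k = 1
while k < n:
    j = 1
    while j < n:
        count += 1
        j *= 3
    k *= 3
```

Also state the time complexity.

Space complexity: O(1).
Only a constant amount of auxiliary storage is used; nothing grows with n.
Time complexity: O(log^2 n).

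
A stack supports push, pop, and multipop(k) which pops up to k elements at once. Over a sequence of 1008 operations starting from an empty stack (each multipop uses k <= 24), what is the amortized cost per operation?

Each element is pushed exactly once and popped at most once (whether by pop or as part of a multipop). So the total number of individual pops over the whole sequence is at most the number of pushes, which is at most 1008. Total work <= 2 * 1008, hence O(1) amortized per operation.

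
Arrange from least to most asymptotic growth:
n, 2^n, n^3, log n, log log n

Ordered by growth rate: log log n < log n < n < n^3 < 2^n.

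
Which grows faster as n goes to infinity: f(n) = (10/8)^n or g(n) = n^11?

f(n) = (10/8)^n grows faster: (10/8)^n is exponential with base 10/8 > 1, dominating every polynomial.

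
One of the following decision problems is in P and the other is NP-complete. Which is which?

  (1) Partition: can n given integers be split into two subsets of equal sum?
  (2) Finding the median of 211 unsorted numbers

(1) is NP-complete: Subset Sum reduces to it (one of Karp's 21 NP-complete problems).
(2) is P: linear-time selection (median-of-medians) runs in O(n).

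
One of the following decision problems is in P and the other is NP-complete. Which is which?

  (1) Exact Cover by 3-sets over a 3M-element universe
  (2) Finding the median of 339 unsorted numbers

(1) is NP-complete: one of Karp's 21 NP-complete problems.
(2) is P: linear-time selection (median-of-medians) runs in O(n).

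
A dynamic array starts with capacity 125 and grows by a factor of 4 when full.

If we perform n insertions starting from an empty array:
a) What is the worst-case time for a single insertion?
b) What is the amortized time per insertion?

(a) Worst-case single insertion: O(n) -- when the array is full at capacity c, the resize copies all c elements, and c can be Theta(n).
(b) Resizes happen at sizes 125, 500, 2000, ... Total copy cost for n insertions: 125 + 500 + ... = O(n) (geometric series with ratio 1/4). Amortized cost per insertion: O(n)/n = O(1).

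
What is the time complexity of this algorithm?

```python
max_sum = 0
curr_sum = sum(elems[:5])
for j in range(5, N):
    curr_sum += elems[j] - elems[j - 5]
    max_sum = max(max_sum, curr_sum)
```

Time complexity: O(n).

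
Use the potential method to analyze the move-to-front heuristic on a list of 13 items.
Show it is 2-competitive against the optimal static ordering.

Let Phi = number of inversions between the MTF list and the optimal static list (0 <= Phi <= C(13,2)). Accessing an element at MTF position k and optimal position j: the move-to-front destroys all k-1 inversions in front of it that are not in front in optimal (>= k-j of them) and creates at most j-1 new ones. Amortized cost <= k + (j-1) - (k-j) = 2j - 1 <= 2 * optimal cost.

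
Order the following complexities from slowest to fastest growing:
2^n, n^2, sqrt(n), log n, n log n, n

Ordered by growth rate: log n < sqrt(n) < n < n log n < n^2 < 2^n.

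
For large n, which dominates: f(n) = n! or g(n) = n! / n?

f(n) = n! grows faster: the ratio n!/(n!/n) = n -> infinity.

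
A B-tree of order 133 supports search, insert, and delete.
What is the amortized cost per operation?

B-tree of order 133 has height O(log_133 n). Each operation traverses the tree height. Splits during insert and merges during delete are O(1) each and occur at most once per level. Total cost per operation: O(log_133 n).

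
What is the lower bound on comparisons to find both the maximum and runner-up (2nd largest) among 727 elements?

Lower bound: finding the max needs 727-1 comparisons. By an adversary weight-doubling argument, the maximum element must personally win at least ceil(log_2(727)) = 10 comparisons in any correct algorithm. The 2nd largest is among those 10 direct losers, and distinguishing it requires 10-1 more comparisons. Total >= 727-1 + 10-1 = 735. A balanced tournament achieves this bound exactly.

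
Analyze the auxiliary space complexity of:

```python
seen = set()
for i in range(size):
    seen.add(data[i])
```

Space complexity: O(n).
Auxiliary storage grows linearly with the input size n in the worst case.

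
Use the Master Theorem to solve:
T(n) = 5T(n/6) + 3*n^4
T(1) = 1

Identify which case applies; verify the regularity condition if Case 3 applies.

a=5, b=6, f(n)=3*n^4.
log_6(5) = 0.8982 < 4.
f(n) = Omega(n^(0.8982+epsilon)) for some epsilon > 0, so Case 3 is the candidate.
Regularity: a*f(n/b) = 5*3*(n/6)^4 = (5/1296)*3*n^4 <= c*f(n) with c = 5/1296 < 1. Satisfied.
Case 3: T(n) = Theta(n^4).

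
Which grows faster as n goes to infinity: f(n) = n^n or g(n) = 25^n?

f(n) = n^n grows faster: n^n / 25^n = (n/25)^n -> infinity once n > 25.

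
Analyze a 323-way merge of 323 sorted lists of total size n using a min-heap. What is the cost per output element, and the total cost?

Maintain a min-heap of size 323 holding the current head of each list. Each output step does one extract-min (O(log 323)) and one insert of that list's next element (O(log 323)). Each of the n elements passes through the heap exactly once, so the total cost is O(n log 323), i.e. O(log 323) per output element.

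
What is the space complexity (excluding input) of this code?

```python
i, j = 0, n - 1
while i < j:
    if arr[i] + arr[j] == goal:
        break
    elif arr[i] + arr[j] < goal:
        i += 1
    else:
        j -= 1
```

Space complexity: O(1).
Only a constant amount of auxiliary storage is used; nothing grows with n.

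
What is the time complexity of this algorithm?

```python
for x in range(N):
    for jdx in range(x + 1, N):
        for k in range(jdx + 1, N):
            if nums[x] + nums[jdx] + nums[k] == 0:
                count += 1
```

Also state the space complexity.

Time complexity: O(n^3).
Space complexity: O(1).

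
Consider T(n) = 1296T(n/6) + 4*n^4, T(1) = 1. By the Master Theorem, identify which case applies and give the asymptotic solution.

a=1296, b=6, f(n)=4*n^4.
log_6(1296) = 4, so n^(log_b(a)) = n^4.
f(n) = Theta(n^4), so Case 2 applies.
T(n) = Theta(n^4 log n).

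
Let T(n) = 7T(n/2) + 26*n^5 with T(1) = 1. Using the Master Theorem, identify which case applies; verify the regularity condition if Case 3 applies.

a=7, b=2, f(n)=26*n^5.
log_2(7) = 2.807 < 5.
f(n) = Omega(n^(2.807+epsilon)) for some epsilon > 0, so Case 3 is the candidate.
Regularity: a*f(n/b) = 7*26*(n/2)^5 = (7/32)*26*n^5 <= c*f(n) with c = 7/32 < 1. Satisfied.
Case 3: T(n) = Theta(n^5).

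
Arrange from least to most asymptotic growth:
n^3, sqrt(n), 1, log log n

Ordered by growth rate: 1 < log log n < sqrt(n) < n^3.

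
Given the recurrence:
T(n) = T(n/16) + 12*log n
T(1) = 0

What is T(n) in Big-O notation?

Each of the log_16(n) levels adds O(log n). T(n) = O(log^2 n).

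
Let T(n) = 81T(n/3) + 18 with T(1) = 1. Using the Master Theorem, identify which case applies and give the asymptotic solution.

a=81, b=3, f(n)=18.
log_3(81) = 4 > 0.
Since f(n) = O(n^0) is polynomially smaller than n^4, Case 1 applies.
T(n) = Theta(n^4).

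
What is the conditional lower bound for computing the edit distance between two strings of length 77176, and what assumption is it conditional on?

Under SETH (the Strong Exponential Time Hypothesis), edit distance on length-77176 strings cannot be computed in O(n^(2-epsilon)) time for any epsilon > 0 (Backurs-Indyk). The reduction is from CNF-SAT via the orthogonal vectors problem.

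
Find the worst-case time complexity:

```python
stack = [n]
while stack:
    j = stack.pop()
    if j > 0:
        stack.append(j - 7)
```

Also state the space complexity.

Time complexity: O(n).
Space complexity: O(1).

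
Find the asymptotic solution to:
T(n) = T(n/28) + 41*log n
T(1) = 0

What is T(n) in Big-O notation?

Each of the log_28(n) levels adds O(log n). T(n) = O(log^2 n).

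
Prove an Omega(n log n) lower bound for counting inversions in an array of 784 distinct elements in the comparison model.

Decision-tree argument: at any leaf, the comparisons made (with transitivity) must totally order all 784 elements -- otherwise some pair (i,j) is unordered, and an adversary can present two inputs agreeing on every comparison made but with that pair flipped, changing the inversion count by 1, so the leaf's output is wrong on one of them. Hence the tree has >= 784! leaves and height >= log_2(784!) = Omega(n log n). Modified merge sort achieves O(n log n).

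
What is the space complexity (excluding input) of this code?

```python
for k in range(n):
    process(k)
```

Space complexity: O(1).
Only a constant amount of auxiliary storage is used; nothing grows with n.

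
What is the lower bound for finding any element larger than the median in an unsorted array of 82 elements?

To find an element larger than the median of 82 elements, we must see Omega(n) elements. Without seeing enough elements, an adversary can make any unseen element the median.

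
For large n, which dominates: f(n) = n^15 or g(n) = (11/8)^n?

g(n) = (11/8)^n grows faster: (11/8)^n is exponential with base 11/8 > 1, dominating every polynomial.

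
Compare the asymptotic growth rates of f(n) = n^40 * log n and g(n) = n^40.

f(n) = n^40 * log n grows faster: extra log n factor -> infinity.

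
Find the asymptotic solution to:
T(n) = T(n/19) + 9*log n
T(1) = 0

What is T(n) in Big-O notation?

Each of the log_19(n) levels adds O(log n). T(n) = O(log^2 n).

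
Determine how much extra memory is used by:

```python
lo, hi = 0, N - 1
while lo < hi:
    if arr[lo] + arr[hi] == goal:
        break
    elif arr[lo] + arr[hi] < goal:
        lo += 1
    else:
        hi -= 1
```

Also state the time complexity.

Space complexity: O(1).
Only a constant amount of auxiliary storage is used; nothing grows with n.
Time complexity: O(n).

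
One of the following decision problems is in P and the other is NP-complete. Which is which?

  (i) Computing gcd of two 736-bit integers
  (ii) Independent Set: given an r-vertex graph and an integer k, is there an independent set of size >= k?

(i) is P: the Euclidean algorithm runs in polynomial time in the bit-length.
(ii) is NP-complete: complement of Clique (with k part of the input).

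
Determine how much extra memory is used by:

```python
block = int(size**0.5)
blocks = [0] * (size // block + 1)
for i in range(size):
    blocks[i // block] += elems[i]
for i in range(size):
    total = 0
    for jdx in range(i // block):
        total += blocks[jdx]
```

Space complexity: O(sqrt(n)).
Storage scales with sqrt(n).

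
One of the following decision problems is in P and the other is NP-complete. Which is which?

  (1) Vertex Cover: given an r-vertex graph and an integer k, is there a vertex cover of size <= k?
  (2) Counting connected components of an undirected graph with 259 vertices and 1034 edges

(1) is NP-complete: one of Karp's 21 NP-complete problems (with k part of the input; for any fixed constant k it is in P).
(2) is P: BFS/DFS visits each vertex and edge once: O(V+E).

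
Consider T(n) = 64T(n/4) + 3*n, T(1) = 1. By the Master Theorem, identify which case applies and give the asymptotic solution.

a=64, b=4, f(n)=3*n.
log_4(64) = 3 > 1.
Since f(n) = O(n^1) is polynomially smaller than n^3, Case 1 applies.
T(n) = Theta(n^3).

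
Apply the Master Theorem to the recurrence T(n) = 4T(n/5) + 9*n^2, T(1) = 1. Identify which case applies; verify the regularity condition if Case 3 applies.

a=4, b=5, f(n)=9*n^2.
log_5(4) = 0.8614 < 2.
f(n) = Omega(n^(0.8614+epsilon)) for some epsilon > 0, so Case 3 is the candidate.
Regularity: a*f(n/b) = 4*9*(n/5)^2 = (4/25)*9*n^2 <= c*f(n) with c = 4/25 < 1. Satisfied.
Case 3: T(n) = Theta(n^2).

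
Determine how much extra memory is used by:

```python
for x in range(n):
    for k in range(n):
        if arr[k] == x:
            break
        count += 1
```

Space complexity: O(1).
Only a constant amount of auxiliary storage is used; nothing grows with n.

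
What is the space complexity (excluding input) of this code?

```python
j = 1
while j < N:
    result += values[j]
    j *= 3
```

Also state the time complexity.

Space complexity: O(1).
Only a constant amount of auxiliary storage is used; nothing grows with n.
Time complexity: O(log n).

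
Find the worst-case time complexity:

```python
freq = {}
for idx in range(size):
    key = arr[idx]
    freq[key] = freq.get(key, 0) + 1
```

Time complexity: O(n).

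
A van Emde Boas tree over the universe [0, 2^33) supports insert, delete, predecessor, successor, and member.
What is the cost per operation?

vEB recursively partitions [0, 8589934592) into sqrt(u) clusters of size sqrt(u). Each operation recurses into either one cluster or the summary, never both: T(u) = T(sqrt(u)) + O(1) => T(u) = O(log log u) = O(log 33). This is worst-case, not just amortized.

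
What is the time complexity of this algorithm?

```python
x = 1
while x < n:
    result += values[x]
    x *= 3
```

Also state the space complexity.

Time complexity: O(log n).
Space complexity: O(1).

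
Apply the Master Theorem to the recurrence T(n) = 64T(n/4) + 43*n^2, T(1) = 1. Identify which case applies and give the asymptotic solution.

a=64, b=4, f(n)=43*n^2.
log_4(64) = 3 > 2.
Since f(n) = O(n^2) is polynomially smaller than n^3, Case 1 applies.
T(n) = Theta(n^3).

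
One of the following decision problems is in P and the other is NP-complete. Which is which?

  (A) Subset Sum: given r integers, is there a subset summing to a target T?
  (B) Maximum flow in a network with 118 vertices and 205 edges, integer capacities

(A) is NP-complete: one of Karp's 21 NP-complete problems.
(B) is P: Edmonds-Karp / push-relabel run in polynomial time.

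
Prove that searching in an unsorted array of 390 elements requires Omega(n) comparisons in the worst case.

An adversary can always place the target in the last position checked. Until all 390 positions are examined, the target might be in any unchecked position. Therefore 390 comparisons are necessary.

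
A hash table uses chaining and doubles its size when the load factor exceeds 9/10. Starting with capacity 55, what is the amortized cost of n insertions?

Rehashing occurs when load exceeds 9/10. Total rehash cost is geometric series summing to O(n). Each insertion itself is O(1). Amortized: O(1).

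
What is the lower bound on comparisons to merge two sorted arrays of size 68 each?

To merge two sorted arrays of size 68, we need at least 135 comparisons in the worst case. An adversary can force every element to be compared.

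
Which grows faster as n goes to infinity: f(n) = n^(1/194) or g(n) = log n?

f(n) = n^(1/194) grows faster: any positive power of n dominates log n.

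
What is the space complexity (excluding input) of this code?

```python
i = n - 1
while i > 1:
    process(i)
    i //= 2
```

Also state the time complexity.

Space complexity: O(1).
Only a constant amount of auxiliary storage is used; nothing grows with n.
Time complexity: O(log n).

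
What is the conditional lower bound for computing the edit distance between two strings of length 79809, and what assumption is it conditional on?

Under SETH (the Strong Exponential Time Hypothesis), edit distance on length-79809 strings cannot be computed in O(n^(2-epsilon)) time for any epsilon > 0 (Backurs-Indyk). The reduction is from CNF-SAT via the orthogonal vectors problem.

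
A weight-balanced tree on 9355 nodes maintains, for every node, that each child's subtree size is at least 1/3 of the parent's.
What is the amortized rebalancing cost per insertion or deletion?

With balance ratio 1/3, tree height is O(log_{3/1}(9355)) = O(log n). A rebalance at a node of size s costs O(s) but requires Omega(s) updates in that subtree to retrigger. Summed over the O(log n) ancestors of the touched leaf, amortized rebalancing is O(log n).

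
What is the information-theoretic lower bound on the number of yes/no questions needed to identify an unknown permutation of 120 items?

There are 120! = 6689502913449127057588118054090372586752746333138029810295671352301633557244962989366874165271984981308157637893214090552534408589408121859898481114389650005964960521256960000000000000000000000000000 permutations. Each yes/no question gives at most 1 bit, so at least ceil(log_2(6689502913449127057588118054090372586752746333138029810295671352301633557244962989366874165271984981308157637893214090552534408589408121859898481114389650005964960521256960000000000000000000000000000)) = 661 questions are needed.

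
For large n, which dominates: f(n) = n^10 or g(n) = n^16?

g(n) = n^16 grows faster: n^16/n^10 = n^6 -> infinity.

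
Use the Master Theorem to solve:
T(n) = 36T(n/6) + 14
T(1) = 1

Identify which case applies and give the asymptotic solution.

a=36, b=6, f(n)=14.
log_6(36) = 2 > 0.
Since f(n) = O(n^0) is polynomially smaller than n^2, Case 1 applies.
T(n) = Theta(n^2).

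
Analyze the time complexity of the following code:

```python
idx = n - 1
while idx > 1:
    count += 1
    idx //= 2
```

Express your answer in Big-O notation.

Time complexity: O(log n).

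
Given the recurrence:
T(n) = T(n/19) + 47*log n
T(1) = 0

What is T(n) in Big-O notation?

Each of the log_19(n) levels adds O(log n). T(n) = O(log^2 n).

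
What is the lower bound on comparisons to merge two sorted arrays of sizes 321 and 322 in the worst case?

Adversary: with |321 - 322| <= 1 the inputs can be fully interleaved so that every adjacent pair in the merged output comes from different arrays. Then each of the 642 adjacent pairs must be directly compared, or the algorithm cannot determine their relative order. Standard merge meets this bound.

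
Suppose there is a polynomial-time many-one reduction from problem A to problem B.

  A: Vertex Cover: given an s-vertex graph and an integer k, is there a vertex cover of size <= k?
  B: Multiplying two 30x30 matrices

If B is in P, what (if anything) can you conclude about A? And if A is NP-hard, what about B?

A poly-time reduction A <=_p B means any A-instance can be transformed to a B-instance in poly time.
If B is in P: compose the reduction with B's poly-time algorithm to solve A in poly time, so A is in P.
If A is NP-hard: every NP problem reduces to A, which reduces to B; composing reductions, every NP problem reduces to B, so B is NP-hard.
(Here in fact A is NP-complete and B is in P, so no such reduction is known -- its existence would imply P = NP; the analysis concerns only what the assumed reduction would or would not let you conclude.)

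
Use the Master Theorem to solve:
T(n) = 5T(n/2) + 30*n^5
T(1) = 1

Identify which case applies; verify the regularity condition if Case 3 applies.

a=5, b=2, f(n)=30*n^5.
log_2(5) = 2.322 < 5.
f(n) = Omega(n^(2.322+epsilon)) for some epsilon > 0, so Case 3 is the candidate.
Regularity: a*f(n/b) = 5*30*(n/2)^5 = (5/32)*30*n^5 <= c*f(n) with c = 5/32 < 1. Satisfied.
Case 3: T(n) = Theta(n^5).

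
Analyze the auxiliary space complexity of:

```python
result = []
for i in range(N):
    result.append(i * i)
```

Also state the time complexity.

Space complexity: O(n).
Auxiliary storage grows linearly with the input size n in the worst case.
Time complexity: O(n).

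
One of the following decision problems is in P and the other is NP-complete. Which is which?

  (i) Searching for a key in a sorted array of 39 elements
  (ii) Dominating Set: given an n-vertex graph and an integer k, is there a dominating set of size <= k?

(i) is P: binary search runs in O(log n).
(ii) is NP-complete: reduces from Set Cover (with k part of the input).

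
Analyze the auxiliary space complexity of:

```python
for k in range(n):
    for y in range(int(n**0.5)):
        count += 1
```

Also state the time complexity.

Space complexity: O(1).
Only a constant amount of auxiliary storage is used; nothing grows with n.
Time complexity: O(n * sqrt(n)).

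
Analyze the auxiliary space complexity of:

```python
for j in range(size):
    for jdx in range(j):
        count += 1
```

Space complexity: O(1).
Only a constant amount of auxiliary storage is used; nothing grows with n.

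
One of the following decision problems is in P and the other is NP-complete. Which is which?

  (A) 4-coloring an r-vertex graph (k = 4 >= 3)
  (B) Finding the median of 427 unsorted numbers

(A) is NP-complete: graph k-coloring for k>=3 is NP-complete by reduction from 3-SAT.
(B) is P: linear-time selection (median-of-medians) runs in O(n).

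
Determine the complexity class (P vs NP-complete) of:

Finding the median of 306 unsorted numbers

This problem is in P: linear-time selection (median-of-medians) runs in O(n).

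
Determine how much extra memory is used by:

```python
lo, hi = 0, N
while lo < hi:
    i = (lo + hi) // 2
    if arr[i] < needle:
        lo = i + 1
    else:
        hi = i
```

Space complexity: O(1).
Only a constant amount of auxiliary storage is used; nothing grows with n.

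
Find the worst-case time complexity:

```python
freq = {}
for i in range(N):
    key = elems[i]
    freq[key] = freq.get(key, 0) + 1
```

Time complexity: O(n).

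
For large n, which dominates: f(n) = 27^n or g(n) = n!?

g(n) = n! grows faster: n!/27^n -> infinity by Stirling.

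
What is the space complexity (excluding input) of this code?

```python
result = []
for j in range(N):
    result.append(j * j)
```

Space complexity: O(n).
Auxiliary storage grows linearly with the input size n in the worst case.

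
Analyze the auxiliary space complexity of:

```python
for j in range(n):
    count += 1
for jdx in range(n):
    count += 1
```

Space complexity: O(1).
Only a constant amount of auxiliary storage is used; nothing grows with n.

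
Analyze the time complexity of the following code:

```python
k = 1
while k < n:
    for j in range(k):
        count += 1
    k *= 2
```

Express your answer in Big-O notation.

Time complexity: O(n).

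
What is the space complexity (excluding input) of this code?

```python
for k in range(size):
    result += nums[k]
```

Space complexity: O(1).
Only a constant amount of auxiliary storage is used; nothing grows with n.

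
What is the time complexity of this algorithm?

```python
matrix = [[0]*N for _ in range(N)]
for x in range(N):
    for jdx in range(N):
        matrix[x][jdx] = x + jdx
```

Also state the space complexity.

Time complexity: O(n^2).
Space complexity: O(n^2).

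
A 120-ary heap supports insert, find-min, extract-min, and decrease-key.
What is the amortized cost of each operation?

The 120-ary heap has height O(log_120 n). Insert sifts up: O(log_120 n). Find-min reads the root: O(1). Extract-min sifts down comparing 120 children per level: O(120 * log_120 n). Decrease-key sifts up: O(log_120 n).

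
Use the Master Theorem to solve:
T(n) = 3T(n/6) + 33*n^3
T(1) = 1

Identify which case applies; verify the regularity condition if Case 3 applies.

a=3, b=6, f(n)=33*n^3.
log_6(3) = 0.6131 < 3.
f(n) = Omega(n^(0.6131+epsilon)) for some epsilon > 0, so Case 3 is the candidate.
Regularity: a*f(n/b) = 3*33*(n/6)^3 = (3/216)*33*n^3 <= c*f(n) with c = 3/216 < 1. Satisfied.
Case 3: T(n) = Theta(n^3).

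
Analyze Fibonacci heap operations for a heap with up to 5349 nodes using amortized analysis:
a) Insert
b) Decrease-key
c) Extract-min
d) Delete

Fibonacci heaps use lazy consolidation. Potential function Phi = t + 2m (t = number of trees, m = marked nodes).
- Insert: O(1) actual, Delta Phi = +1 (one new tree) => O(1) amortized.
- Decrease-key: with c cascading cuts, actual cost is O(c); Delta Phi <= c - 2(c-1) + 2 = 4 - c (c new trees; >= c-1 marks cleared; <= 1 new mark). Amortized O(c) + (4 - c) = O(1).
- Extract-min: O(D(n) + t) actual; consolidation drops t to <= D(n)+1, so Delta Phi pays for the t term. D(n) = O(log n) for n = 5349 => O(log n) amortized.
- Delete: decrease-key to -inf then extract-min = O(log n).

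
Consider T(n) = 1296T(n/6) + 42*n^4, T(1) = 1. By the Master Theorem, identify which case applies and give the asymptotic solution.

a=1296, b=6, f(n)=42*n^4.
log_6(1296) = 4, so n^(log_b(a)) = n^4.
f(n) = Theta(n^4), so Case 2 applies.
T(n) = Theta(n^4 log n).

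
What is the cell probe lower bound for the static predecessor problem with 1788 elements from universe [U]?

The Patrascu-Thorup lower bound shows any data structure on n = 1788 elements using O(n * polylog(n)) space requires Omega(log log U) query time. van Emde Boas trees achieve O(log log U) with O(U) space.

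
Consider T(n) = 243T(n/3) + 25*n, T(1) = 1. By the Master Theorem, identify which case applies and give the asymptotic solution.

a=243, b=3, f(n)=25*n.
log_3(243) = 5 > 1.
Since f(n) = O(n^1) is polynomially smaller than n^5, Case 1 applies.
T(n) = Theta(n^5).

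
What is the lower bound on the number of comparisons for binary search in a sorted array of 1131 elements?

With 1131 possible positions, we need at least ceil(log_2(1131)) = 11 comparisons. Each comparison splits the remaining candidates by at most half.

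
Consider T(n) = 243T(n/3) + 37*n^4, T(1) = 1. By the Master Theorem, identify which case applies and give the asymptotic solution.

a=243, b=3, f(n)=37*n^4.
log_3(243) = 5 > 4.
Since f(n) = O(n^4) is polynomially smaller than n^5, Case 1 applies.
T(n) = Theta(n^5).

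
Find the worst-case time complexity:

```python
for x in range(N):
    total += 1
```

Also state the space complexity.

Time complexity: O(n).
Space complexity: O(1).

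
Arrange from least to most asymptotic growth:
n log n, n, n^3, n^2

Ordered by growth rate: n < n log n < n^2 < n^3.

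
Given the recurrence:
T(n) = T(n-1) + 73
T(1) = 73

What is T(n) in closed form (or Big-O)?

Unrolling: T(n) = T(n-1) + 73 = T(n-2) + 2*73 = ... = T(1) + (n-1)*73 = 73 + (n-1)*73 = 73n.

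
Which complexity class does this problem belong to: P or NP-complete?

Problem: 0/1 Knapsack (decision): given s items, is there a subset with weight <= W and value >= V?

This problem is NP-complete: reduces from Subset Sum.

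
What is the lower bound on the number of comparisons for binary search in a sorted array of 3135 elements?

With 3135 possible positions, we need at least ceil(log_2(3135)) = 12 comparisons. Each comparison splits the remaining candidates by at most half.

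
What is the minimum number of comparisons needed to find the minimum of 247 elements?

Finding the minimum requires 246 comparisons, identical reasoning to finding the maximum. Each comparison eliminates one candidate.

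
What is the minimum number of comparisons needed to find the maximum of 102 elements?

Finding the maximum requires 101 comparisons. Each comparison eliminates exactly one candidate. With 102 candidates, we need 101 eliminations.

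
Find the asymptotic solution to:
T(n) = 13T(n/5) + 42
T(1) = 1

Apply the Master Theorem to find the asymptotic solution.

a=13, b=5, f(n)=42. log_5(13) = 1.594. Case 1 of Master Theorem: T(n) = O(n^1.594).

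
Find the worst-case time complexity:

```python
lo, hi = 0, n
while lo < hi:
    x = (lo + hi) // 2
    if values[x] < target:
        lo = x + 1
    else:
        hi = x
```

Time complexity: O(log n).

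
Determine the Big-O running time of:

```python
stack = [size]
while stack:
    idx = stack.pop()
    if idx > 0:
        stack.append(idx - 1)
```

Time complexity: O(n).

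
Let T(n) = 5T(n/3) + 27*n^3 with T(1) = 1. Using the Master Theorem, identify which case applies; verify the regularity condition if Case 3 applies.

a=5, b=3, f(n)=27*n^3.
log_3(5) = 1.465 < 3.
f(n) = Omega(n^(1.465+epsilon)) for some epsilon > 0, so Case 3 is the candidate.
Regularity: a*f(n/b) = 5*27*(n/3)^3 = (5/27)*27*n^3 <= c*f(n) with c = 5/27 < 1. Satisfied.
Case 3: T(n) = Theta(n^3).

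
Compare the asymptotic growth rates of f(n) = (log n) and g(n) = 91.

f(n) = (log n) grows faster: any unbounded function dominates a constant.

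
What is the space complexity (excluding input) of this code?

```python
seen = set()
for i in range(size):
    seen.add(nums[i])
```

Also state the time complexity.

Space complexity: O(n).
Auxiliary storage grows linearly with the input size n in the worst case.
Time complexity: O(n).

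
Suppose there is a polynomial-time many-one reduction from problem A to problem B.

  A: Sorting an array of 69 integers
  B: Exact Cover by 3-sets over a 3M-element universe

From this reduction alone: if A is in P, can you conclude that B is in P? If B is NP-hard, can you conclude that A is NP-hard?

A poly-time reduction A <=_p B transfers tractability DOWN (B easy => A easy) and hardness UP (A hard => B hard), not the reverse.
From A in P, the reduction alone does NOT give B in P: any problem in P trivially reduces to SAT, yet SAT is not known to be in P.
From B NP-hard, the reduction alone does NOT give A NP-hard: again, easy problems reduce to hard ones.
(Here in fact A is P and B is NP-complete.)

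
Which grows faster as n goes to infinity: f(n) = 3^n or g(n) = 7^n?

g(n) = 7^n grows faster: (7/3)^n -> infinity since 7/3 > 1.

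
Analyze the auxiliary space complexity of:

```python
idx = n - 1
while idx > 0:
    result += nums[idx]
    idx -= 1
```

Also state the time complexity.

Space complexity: O(1).
Only a constant amount of auxiliary storage is used; nothing grows with n.
Time complexity: O(n).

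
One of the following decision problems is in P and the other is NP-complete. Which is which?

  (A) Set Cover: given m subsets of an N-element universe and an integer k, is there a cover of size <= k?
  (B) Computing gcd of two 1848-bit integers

(A) is NP-complete: one of Karp's 21 NP-complete problems (with k part of the input).
(B) is P: the Euclidean algorithm runs in polynomial time in the bit-length.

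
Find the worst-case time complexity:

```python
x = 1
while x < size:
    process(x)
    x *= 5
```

Time complexity: O(log n).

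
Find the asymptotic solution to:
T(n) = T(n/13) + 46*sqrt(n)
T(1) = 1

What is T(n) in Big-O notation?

Each level contributes sqrt(n/13^k). Geometric series with ratio 1/sqrt(13) < 1 sums to O(sqrt(n)).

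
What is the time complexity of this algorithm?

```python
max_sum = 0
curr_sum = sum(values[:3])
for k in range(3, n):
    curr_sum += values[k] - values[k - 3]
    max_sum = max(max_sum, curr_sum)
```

Time complexity: O(n).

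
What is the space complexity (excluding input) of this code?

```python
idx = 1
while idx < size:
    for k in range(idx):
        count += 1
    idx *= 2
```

Space complexity: O(1).
Only a constant amount of auxiliary storage is used; nothing grows with n.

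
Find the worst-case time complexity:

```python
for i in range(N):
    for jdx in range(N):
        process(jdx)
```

Time complexity: O(n^2).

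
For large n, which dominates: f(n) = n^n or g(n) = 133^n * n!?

g(n) = 133^n * n! grows faster: by Stirling n! ~ sqrt(2 pi n)(n/e)^n, so 133^n n! / n^n ~ (133/e)^n sqrt(2 pi n) -> infinity since 133/e > 1.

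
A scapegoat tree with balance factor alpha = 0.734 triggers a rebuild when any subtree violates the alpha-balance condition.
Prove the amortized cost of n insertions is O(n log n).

Define potential Phi = c * sum of |size(left(v)) - size(right(v))| over all nodes. An insertion at depth d costs O(d) = O(log n) and increases Phi by O(log n). When a rebuild of subtree of size s occurs, it costs O(s) but reduces Phi by Omega(s). With alpha = 0.734, between rebuilds Omega(s) insertions must occur. Amortized cost per insertion: O(log n).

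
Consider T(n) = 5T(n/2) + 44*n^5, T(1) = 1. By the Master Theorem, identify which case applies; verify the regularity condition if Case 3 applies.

a=5, b=2, f(n)=44*n^5.
log_2(5) = 2.322 < 5.
f(n) = Omega(n^(2.322+epsilon)) for some epsilon > 0, so Case 3 is the candidate.
Regularity: a*f(n/b) = 5*44*(n/2)^5 = (5/32)*44*n^5 <= c*f(n) with c = 5/32 < 1. Satisfied.
Case 3: T(n) = Theta(n^5).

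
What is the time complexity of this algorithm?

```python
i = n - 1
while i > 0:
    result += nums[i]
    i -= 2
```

Time complexity: O(n).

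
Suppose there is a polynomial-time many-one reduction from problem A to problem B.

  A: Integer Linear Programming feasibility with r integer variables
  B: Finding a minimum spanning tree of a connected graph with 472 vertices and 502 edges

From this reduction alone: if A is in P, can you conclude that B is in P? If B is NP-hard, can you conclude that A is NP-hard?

A poly-time reduction A <=_p B transfers tractability DOWN (B easy => A easy) and hardness UP (A hard => B hard), not the reverse.
From A in P, the reduction alone does NOT give B in P: any problem in P trivially reduces to SAT, yet SAT is not known to be in P.
From B NP-hard, the reduction alone does NOT give A NP-hard: again, easy problems reduce to hard ones.
(Here in fact A is NP-complete and B is in P, so no such reduction is known -- its existence would imply P = NP; the analysis concerns only what the assumed reduction would or would not let you conclude.)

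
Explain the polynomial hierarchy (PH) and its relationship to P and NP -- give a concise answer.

The polynomial hierarchy is a tower of complexity classes: Sigma_0^P = Pi_0^P = P, Sigma_1^P = NP, Pi_1^P = co-NP, and Sigma_{k+1}^P = NP^{Sigma_k^P}. PH is contained in PSPACE. If any level collapses (Sigma_k = Pi_k), the entire hierarchy collapses to that level.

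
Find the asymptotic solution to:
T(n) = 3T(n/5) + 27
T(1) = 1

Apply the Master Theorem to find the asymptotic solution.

a=3, b=5, f(n)=27. log_5(3) = 0.6826. Case 1 of Master Theorem: T(n) = O(n^0.6826).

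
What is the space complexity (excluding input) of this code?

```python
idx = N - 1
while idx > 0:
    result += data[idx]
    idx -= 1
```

Space complexity: O(1).
Only a constant amount of auxiliary storage is used; nothing grows with n.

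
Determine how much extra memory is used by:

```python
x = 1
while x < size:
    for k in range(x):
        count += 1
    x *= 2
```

Space complexity: O(1).
Only a constant amount of auxiliary storage is used; nothing grows with n.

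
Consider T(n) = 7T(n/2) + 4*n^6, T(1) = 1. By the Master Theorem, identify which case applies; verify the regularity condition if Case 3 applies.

a=7, b=2, f(n)=4*n^6.
log_2(7) = 2.807 < 6.
f(n) = Omega(n^(2.807+epsilon)) for some epsilon > 0, so Case 3 is the candidate.
Regularity: a*f(n/b) = 7*4*(n/2)^6 = (7/64)*4*n^6 <= c*f(n) with c = 7/64 < 1. Satisfied.
Case 3: T(n) = Theta(n^6).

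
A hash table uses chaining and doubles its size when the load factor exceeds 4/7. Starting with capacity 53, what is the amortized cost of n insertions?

Rehashing occurs when load exceeds 4/7. Total rehash cost is geometric series summing to O(n). Each insertion itself is O(1). Amortized: O(1).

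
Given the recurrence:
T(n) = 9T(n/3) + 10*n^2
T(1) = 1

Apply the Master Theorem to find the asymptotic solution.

a=9, b=3, f(n)=10*n^2. log_3(9) = 2. Case 2: T(n) = O(n^2 log n).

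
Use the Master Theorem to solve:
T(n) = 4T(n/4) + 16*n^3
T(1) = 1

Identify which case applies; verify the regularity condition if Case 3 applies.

a=4, b=4, f(n)=16*n^3.
log_4(4) = 1 < 3.
f(n) = Omega(n^(1+epsilon)) for some epsilon > 0, so Case 3 is the candidate.
Regularity: a*f(n/b) = 4*16*(n/4)^3 = (4/64)*16*n^3 <= c*f(n) with c = 4/64 < 1. Satisfied.
Case 3: T(n) = Theta(n^3).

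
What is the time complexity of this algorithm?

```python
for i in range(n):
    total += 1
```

Time complexity: O(n).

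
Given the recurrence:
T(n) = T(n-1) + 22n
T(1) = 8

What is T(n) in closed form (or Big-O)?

Unrolling: T(n) = 8 + 22*(2 + 3 + ... + n) = 8 + 22*(n(n+1)/2 - 1) = O(n^2).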